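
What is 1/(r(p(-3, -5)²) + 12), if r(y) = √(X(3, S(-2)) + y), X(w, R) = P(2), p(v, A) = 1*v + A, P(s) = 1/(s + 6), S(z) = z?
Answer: 32/213 - 2*√114/213 ≈ 0.049980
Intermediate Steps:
P(s) = 1/(6 + s)
p(v, A) = A + v (p(v, A) = v + A = A + v)
X(w, R) = ⅛ (X(w, R) = 1/(6 + 2) = 1/8 = ⅛)
r(y) = √(⅛ + y)
1/(r(p(-3, -5)²) + 12) = 1/(√(2 + 16*(-5 - 3)²)/4 + 12) = 1/(√(2 + 16*(-8)²)/4 + 12) = 1/(√(2 + 16*64)/4 + 12) = 1/(√(2 + 1024)/4 + 12) = 1/(√1026/4 + 12) = 1/((3*√114)/4 + 12) = 1/(3*√114/4 + 12) = 1/(12 + 3*√114/4)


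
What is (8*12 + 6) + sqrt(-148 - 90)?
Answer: 102 + I*sqrt(238) ≈ 102.0 + 15.427*I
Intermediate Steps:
(8*12 + 6) + sqrt(-148 - 90) = (96 + 6) + sqrt(-238) = 102 + I*sqrt(238)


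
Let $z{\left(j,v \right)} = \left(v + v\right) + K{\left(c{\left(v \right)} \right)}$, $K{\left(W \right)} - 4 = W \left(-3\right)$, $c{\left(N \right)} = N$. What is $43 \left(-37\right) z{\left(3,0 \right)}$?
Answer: $-6364$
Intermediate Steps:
$K{\left(W \right)} = 4 - 3 W$ ($K{\left(W \right)} = 4 + W \left(-3\right) = 4 - 3 W$)
$z{\left(j,v \right)} = 4 - v$ ($z{\left(j,v \right)} = \left(v + v\right) - \left(-4 + 3 v\right) = 2 v - \left(-4 + 3 v\right) = 4 - v$)
$43 \left(-37\right) z{\left(3,0 \right)} = 43 \left(-37\right) \left(4 - 0\right) = - 1591 \left(4 + 0\right) = \left(-1591\right) 4 = -6364$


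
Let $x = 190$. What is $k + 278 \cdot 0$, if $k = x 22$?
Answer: $4180$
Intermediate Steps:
$k = 4180$ ($k = 190 \cdot 22 = 4180$)
$k + 278 \cdot 0 = 4180 + 278 \cdot 0 = 4180 + 0 = 4180$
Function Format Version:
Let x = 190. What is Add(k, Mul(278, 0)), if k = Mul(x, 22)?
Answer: 4180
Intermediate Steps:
k = 4180 (k = Mul(190, 22) = 4180)
Add(k, Mul(278, 0)) = Add(4180, Mul(278, 0)) = Add(4180, 0) = 4180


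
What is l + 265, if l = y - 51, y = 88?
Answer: 302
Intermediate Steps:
l = 37 (l = 88 - 51 = 37)
l + 265 = 37 + 265 = 302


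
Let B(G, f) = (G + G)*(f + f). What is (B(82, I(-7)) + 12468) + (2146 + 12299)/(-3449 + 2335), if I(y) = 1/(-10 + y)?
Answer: 235508027/18938 ≈ 12436.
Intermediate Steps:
B(G, f) = 4*G*f (B(G, f) = (2*G)*(2*f) = 4*G*f)
(B(82, I(-7)) + 12468) + (2146 + 12299)/(-3449 + 2335) = (4*82/(-10 - 7) + 12468) + (2146 + 12299)/(-3449 + 2335) = (4*82/(-17) + 12468) + 14445/(-1114) = (4*82*(-1/17) + 12468) + 14445*(-1/1114) = (-328/17 + 12468) - 14445/1114 = 211628/17 - 14445/1114 = 235508027/18938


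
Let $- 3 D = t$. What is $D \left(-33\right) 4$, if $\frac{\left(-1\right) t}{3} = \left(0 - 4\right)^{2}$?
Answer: $-2112$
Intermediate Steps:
$t = -48$ ($t = - 3 \left(0 - 4\right)^{2} = - 3 \left(-4\right)^{2} = \left(-3\right) 16 = -48$)
$D = 16$ ($D = \left(- \frac{1}{3}\right) \left(-48\right) = 16$)
$D \left(-33\right) 4 = 16 \left(-33\right) 4 = \left(-528\right) 4 = -2112$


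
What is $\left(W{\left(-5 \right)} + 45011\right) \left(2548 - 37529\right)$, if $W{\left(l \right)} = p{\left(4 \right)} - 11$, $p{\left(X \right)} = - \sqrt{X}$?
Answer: $-1574075038$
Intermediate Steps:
$W{\left(l \right)} = -13$ ($W{\left(l \right)} = - \sqrt{4} - 11 = \left(-1\right) 2 - 11 = -2 - 11 = -13$)
$\left(W{\left(-5 \right)} + 45011\right) \left(2548 - 37529\right) = \left(-13 + 45011\right) \left(2548 - 37529\right) = 44998 \left(-34981\right) = -1574075038$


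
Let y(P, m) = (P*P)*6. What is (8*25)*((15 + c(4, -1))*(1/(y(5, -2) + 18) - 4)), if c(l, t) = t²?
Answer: -268400/21 ≈ -12781.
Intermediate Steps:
y(P, m) = 6*P² (y(P, m) = P²*6 = 6*P²)
(8*25)*((15 + c(4, -1))*(1/(y(5, -2) + 18) - 4)) = (8*25)*((15 + (-1)²)*(1/(6*5² + 18) - 4)) = 200*((15 + 1)*(1/(6*25 + 18) - 4)) = 200*(16*(1/(150 + 18) - 4)) = 200*(16*(1/168 - 4)) = 200*(16*(-671/168)) = 200*(-1342/21) = -268400/21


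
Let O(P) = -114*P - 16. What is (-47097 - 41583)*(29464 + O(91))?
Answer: -1691482320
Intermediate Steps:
O(P) = -16 - 114*P
(-47097 - 41583)*(29464 + O(91)) = (-47097 - 41583)*(29464 + (-16 - 114*91)) = -88680*(29464 + (-16 - 10374)) = -88680*(29464 - 10390) = -88680*19074 = -1691482320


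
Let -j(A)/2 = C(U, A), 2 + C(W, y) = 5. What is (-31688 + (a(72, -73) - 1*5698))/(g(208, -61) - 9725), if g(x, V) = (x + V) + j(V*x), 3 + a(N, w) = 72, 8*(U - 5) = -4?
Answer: 37317/9584 ≈ 3.8937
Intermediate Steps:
U = 9/2 (U = 5 + (⅛)*(-4) = 5 - ½ = 9/2 ≈ 4.5000)
C(W, y) = 3 (C(W, y) = -2 + 5 = 3)
a(N, w) = 69 (a(N, w) = -3 + 72 = 69)
j(A) = -6 (j(A) = -2*3 = -6)
g(x, V) = -6 + V + x (g(x, V) = (x + V) - 6 = (V + x) - 6 = -6 + V + x)
(-31688 + (a(72, -73) - 1*5698))/(g(208, -61) - 9725) = (-31688 + (69 - 1*5698))/((-6 - 61 + 208) - 9725) = (-31688 + (69 - 5698))/(141 - 9725) = (-31688 - 5629)/(-9584) = -37317*(-1/9584) = 37317/9584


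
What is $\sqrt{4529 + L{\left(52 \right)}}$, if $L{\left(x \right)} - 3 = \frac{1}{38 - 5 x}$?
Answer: $\frac{\sqrt{223354866}}{222} \approx 67.32$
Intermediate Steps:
$L{\left(x \right)} = 3 + \frac{1}{38 - 5 x}$
$\sqrt{4529 + L{\left(52 \right)}} = \sqrt{4529 + \frac{5 \left(-23 + 3 \cdot 52\right)}{-38 + 5 \cdot 52}} = \sqrt{4529 + \frac{5 \left(-23 + 156\right)}{-38 + 260}} = \sqrt{4529 + 5 \cdot \frac{1}{222} \cdot 133} = \sqrt{4529 + \frac{665}{222}} = \sqrt{\frac{1006103}{222}} = \frac{\sqrt{223354866}}{222}$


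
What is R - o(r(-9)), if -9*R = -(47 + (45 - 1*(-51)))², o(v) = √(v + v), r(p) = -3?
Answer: 20449/9 - I*√6 ≈ 2272.1 - 2.4495*I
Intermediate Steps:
o(v) = √2*√v (o(v) = √(2*v) = √2*√v)
R = 20449/9 (R = -(-1)*(47 + (45 - 1*(-51)))²/9 = -(-1)*(47 + (45 + 51))²/9 = -(-1)*(47 + 96)²/9 = -(-1)*143²/9 = -(-1)*20449/9 = -⅑*(-20449) = 20449/9 ≈ 2272.1)
R - o(r(-9)) = 20449/9 - √2*√(-3) = 20449/9 - √2*I*√3 = 20449/9 - I*√6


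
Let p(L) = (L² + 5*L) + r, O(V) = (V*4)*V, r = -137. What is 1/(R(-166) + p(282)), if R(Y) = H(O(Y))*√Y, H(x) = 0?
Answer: 1/80797 ≈ 1.2377e-5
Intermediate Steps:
O(V) = 4*V² (O(V) = (4*V)*V = 4*V²)
p(L) = -137 + L² + 5*L (p(L) = (L² + 5*L) - 137 = -137 + L² + 5*L)
R(Y) = 0 (R(Y) = 0*√Y = 0)
1/(R(-166) + p(282)) = 1/(0 + (-137 + 282² + 5*282)) = 1/(0 + (-137 + 79524 + 1410)) = 1/(0 + 80797) = 1/80797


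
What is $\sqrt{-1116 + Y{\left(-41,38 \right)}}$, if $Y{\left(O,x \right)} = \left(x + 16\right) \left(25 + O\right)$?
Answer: $6 i \sqrt{55} \approx 44.497 i$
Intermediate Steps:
$Y{\left(O,x \right)} = \left(16 + x\right) \left(25 + O\right)$
$\sqrt{-1116 + Y{\left(-41,38 \right)}} = \sqrt{-1116 + \left(400 + 16 \left(-41\right) + 25 \cdot 38 - 1558\right)} = \sqrt{-1116 + \left(400 - 656 + 950 - 1558\right)} = \sqrt{-1116 - 864} = \sqrt{-1980} = 6 i \sqrt{55}$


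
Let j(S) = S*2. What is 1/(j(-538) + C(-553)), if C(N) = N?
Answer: -1/1629 ≈ -0.00061387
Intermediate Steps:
j(S) = 2*S
1/(j(-538) + C(-553)) = 1/(2*(-538) - 553) = 1/(-1076 - 553) = 1/(-1629) = -1/1629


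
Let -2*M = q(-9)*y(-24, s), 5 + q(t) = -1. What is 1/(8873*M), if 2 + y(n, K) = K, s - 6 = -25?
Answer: -1/558999 ≈ -1.7889e-6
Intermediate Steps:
s = -19 (s = 6 - 25 = -19)
y(n, K) = -2 + K
q(t) = -6 (q(t) = -5 - 1 = -6)
M = -63 (M = -(-3)*(-2 - 19) = -(-3)*(-21) = -½*126 = -63)
1/(8873*M) = 1/(8873*(-63)) = (1/8873)*(-1/63) = -1/558999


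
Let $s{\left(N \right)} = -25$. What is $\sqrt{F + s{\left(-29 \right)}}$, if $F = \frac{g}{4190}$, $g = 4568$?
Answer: $\frac{i \sqrt{104940645}}{2095} \approx 4.8898 i$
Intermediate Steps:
$F = \frac{2284}{2095}$ ($F = \frac{4568}{4190} = 4568 \cdot \frac{1}{4190} = \frac{2284}{2095} \approx 1.0902$)
$\sqrt{F + s{\left(-29 \right)}} = \sqrt{\frac{2284}{2095} - 25} = \sqrt{- \frac{50091}{2095}} = \frac{i \sqrt{104940645}}{2095}$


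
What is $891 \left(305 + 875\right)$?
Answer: $1051380$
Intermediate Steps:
$891 \left(305 + 875\right) = 891 \cdot 1180 = 1051380$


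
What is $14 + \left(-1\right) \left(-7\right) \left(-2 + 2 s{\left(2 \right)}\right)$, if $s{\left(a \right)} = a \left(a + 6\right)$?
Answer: $224$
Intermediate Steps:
$s{\left(a \right)} = a \left(6 + a\right)$
$14 + \left(-1\right) \left(-7\right) \left(-2 + 2 s{\left(2 \right)}\right) = 14 + \left(-1\right) \left(-7\right) \left(-2 + 2 \cdot 2 \left(6 + 2\right)\right) = 14 + 7 \left(-2 + 2 \cdot 2 \cdot 8\right) = 14 + 7 \left(-2 + 2 \cdot 16\right) = 14 + 7 \left(-2 + 32\right) = 14 + 7 \cdot 30 = 14 + 210 = 224$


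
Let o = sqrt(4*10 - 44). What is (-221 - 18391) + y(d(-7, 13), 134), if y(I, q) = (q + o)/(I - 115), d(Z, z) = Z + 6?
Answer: -1079563/58 - I/58 ≈ -18613.0 - 0.017241*I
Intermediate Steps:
d(Z, z) = 6 + Z
o = 2*I (o = sqrt(40 - 44) = sqrt(-4) = 2*I ≈ 2.0*I)
y(I, q) = (q + 2*I)/(-115 + I) (y(I, q) = (q + 2*I)/(I - 115) = (q + 2*I)/(-115 + I))
(-221 - 18391) + y(d(-7, 13), 134) = (-221 - 18391) + (134 + 2*I)/(-115 + (6 - 7)) = -18612 + (134 + 2*I)/(-115 - 1) = -18612 + (134 + 2*I)/(-116) = -18612 - (134 + 2*I)/116 = -18612 + (-67/58 - I/58) = -1079563/58 - I/58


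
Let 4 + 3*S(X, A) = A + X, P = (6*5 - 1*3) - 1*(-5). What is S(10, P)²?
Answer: 1444/9 ≈ 160.44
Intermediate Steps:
P = 32 (P = (30 - 3) + 5 = 27 + 5 = 32)
S(X, A) = -4/3 + A/3 + X/3 (S(X, A) = -4/3 + (A + X)/3 = -4/3 + (A/3 + X/3) = -4/3 + A/3 + X/3)
S(10, P)² = (-4/3 + (⅓)*32 + (⅓)*10)² = (-4/3 + 32/3 + 10/3)² = (38/3)² = 1444/9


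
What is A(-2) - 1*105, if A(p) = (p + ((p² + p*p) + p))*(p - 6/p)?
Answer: -101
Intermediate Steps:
A(p) = (p - 6/p)*(2*p + 2*p²) (A(p) = (p + ((p² + p²) + p))*(p - 6/p) = (p + (2*p² + p))*(p - 6/p) = (p + (p + 2*p²))*(p - 6/p) = (2*p + 2*p²)*(p - 6/p) = (p - 6/p)*(2*p + 2*p²))
A(-2) - 1*105 = (-12 - 12*(-2) + 2*(-2)² + 2*(-2)³) - 1*105 = (-12 + 24 + 2*4 + 2*(-8)) - 105 = (-12 + 24 + 8 - 16) - 105 = 4 - 105 = -101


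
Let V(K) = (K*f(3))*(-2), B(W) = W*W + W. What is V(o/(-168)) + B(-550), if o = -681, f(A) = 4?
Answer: 2113423/7 ≈ 3.0192e+5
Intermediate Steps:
B(W) = W + W² (B(W) = W² + W = W + W²)
V(K) = -8*K (V(K) = (K*4)*(-2) = (4*K)*(-2) = -8*K)
V(o/(-168)) + B(-550) = -(-5448)/(-168) - 550*(1 - 550) = -(-5448)*(-1)/168 - 550*(-549) = -8*227/56 + 301950 = -227/7 + 301950 = 2113423/7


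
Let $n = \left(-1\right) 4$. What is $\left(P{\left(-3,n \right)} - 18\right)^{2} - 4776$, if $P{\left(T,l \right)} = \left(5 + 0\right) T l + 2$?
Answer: $-2840$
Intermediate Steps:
$n = -4$
$P{\left(T,l \right)} = 2 + 5 T l$ ($P{\left(T,l \right)} = 5 T l + 2 = 2 + 5 T l$)
$\left(P{\left(-3,n \right)} - 18\right)^{2} - 4776 = \left(\left(2 + 5 \left(-3\right) \left(-4\right)\right) - 18\right)^{2} - 4776 = \left(\left(2 + 60\right) - 18\right)^{2} - 4776 = \left(62 - 18\right)^{2} - 4776 = 44^{2} - 4776 = 1936 - 4776 = -2840$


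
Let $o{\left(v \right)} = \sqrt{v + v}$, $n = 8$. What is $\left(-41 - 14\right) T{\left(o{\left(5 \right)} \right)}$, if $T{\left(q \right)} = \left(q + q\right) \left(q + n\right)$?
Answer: $-1100 - 880 \sqrt{10} \approx -3882.8$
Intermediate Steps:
$o{\left(v \right)} = \sqrt{2} \sqrt{v}$ ($o{\left(v \right)} = \sqrt{2 v} = \sqrt{2} \sqrt{v}$)
$T{\left(q \right)} = 2 q \left(8 + q\right)$ ($T{\left(q \right)} = \left(q + q\right) \left(q + 8\right) = 2 q \left(8 + q\right)$)
$\left(-41 - 14\right) T{\left(o{\left(5 \right)} \right)} = \left(-41 - 14\right) 2 \sqrt{2} \sqrt{5} \left(8 + \sqrt{2} \sqrt{5}\right) = - 55 \cdot 2 \sqrt{10} \left(8 + \sqrt{10}\right) = - 110 \sqrt{10} \left(8 + \sqrt{10}\right)$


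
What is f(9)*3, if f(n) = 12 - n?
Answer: 9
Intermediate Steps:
f(9)*3 = (12 - 1*9)*3 = (12 - 9)*3 = 3*3 = 9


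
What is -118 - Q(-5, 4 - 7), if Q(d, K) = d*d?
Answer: -143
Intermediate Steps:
Q(d, K) = d**2
-118 - Q(-5, 4 - 7) = -118 - 1*(-5)**2 = -118 - 1*25 = -118 - 25 = -143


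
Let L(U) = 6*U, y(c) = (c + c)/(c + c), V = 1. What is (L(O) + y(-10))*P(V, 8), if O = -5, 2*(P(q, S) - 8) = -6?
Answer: -145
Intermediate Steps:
P(q, S) = 5 (P(q, S) = 8 + (½)*(-6) = 8 - 3 = 5)
y(c) = 1 (y(c) = (2*c)/((2*c)) = (2*c)*(1/(2*c)) = 1)
(L(O) + y(-10))*P(V, 8) = (6*(-5) + 1)*5 = (-30 + 1)*5 = -29*5 = -145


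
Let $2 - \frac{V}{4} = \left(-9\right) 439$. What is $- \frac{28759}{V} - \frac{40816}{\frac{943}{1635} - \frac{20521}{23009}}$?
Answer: $\frac{6069692064451787}{46860237644} \approx 1.2953 \cdot 10^{5}$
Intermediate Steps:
$V = 15812$ ($V = 8 - 4 \left(\left(-9\right) 439\right) = 8 - -15804 = 8 + 15804 = 15812$)
$- \frac{28759}{V} - \frac{40816}{\frac{943}{1635} - \frac{20521}{23009}} = - \frac{28759}{15812} - \frac{40816}{\frac{943}{1635} - \frac{20521}{23009}} = - \frac{28759}{15812} - \frac{40816}{- \frac{11854348}{37619715}} = - \frac{28759}{15812} - - \frac{383871571860}{2963587} = - \frac{28759}{15812} + \frac{383871571860}{2963587} = \frac{6069692064451787}{46860237644}$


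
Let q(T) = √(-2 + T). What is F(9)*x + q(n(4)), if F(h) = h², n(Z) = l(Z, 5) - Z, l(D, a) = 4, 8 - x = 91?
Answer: -6723 + I*√2 ≈ -6723.0 + 1.4142*I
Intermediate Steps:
x = -83 (x = 8 - 1*91 = 8 - 91 = -83)
n(Z) = 4 - Z
F(9)*x + q(n(4)) = 9²*(-83) + √(-2 + (4 - 1*4)) = 81*(-83) + √(-2 + (4 - 4)) = -6723 + √(-2 + 0) = -6723 + √(-2) = -6723 + I*√2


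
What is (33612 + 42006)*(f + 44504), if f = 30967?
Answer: 5706966078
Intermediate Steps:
(33612 + 42006)*(f + 44504) = (33612 + 42006)*(30967 + 44504) = 75618*75471 = 5706966078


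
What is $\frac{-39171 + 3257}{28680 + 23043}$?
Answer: $- \frac{35914}{51723} \approx -0.69435$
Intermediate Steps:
$\frac{-39171 + 3257}{28680 + 23043} = - \frac{35914}{51723}$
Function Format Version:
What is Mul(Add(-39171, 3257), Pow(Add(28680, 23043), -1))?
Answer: Rational(-35914, 51723) ≈ -0.69435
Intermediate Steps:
Mul(Add(-39171, 3257), Pow(Add(28680, 23043), -1)) = Mul(-35914, Pow(51723, -1)) = Mul(-35914, Rational(1, 51723)) = Rational(-35914, 51723)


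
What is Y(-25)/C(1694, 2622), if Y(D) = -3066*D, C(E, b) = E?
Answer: 5475/121 ≈ 45.248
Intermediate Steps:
Y(-25)/C(1694, 2622) = -3066*(-25)/1694 = 76650*(1/1694) = 5475/121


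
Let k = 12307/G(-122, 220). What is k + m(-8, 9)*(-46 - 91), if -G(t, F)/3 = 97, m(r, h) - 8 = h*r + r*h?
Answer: 5409605/291 ≈ 18590.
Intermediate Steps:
m(r, h) = 8 + 2*h*r (m(r, h) = 8 + (h*r + r*h) = 8 + (h*r + h*r) = 8 + 2*h*r)
G(t, F) = -291 (G(t, F) = -3*97 = -291)
k = -12307/291 (k = 12307/(-291) = 12307*(-1/291) = -12307/291 ≈ -42.292)
k + m(-8, 9)*(-46 - 91) = -12307/291 + (8 + 2*9*(-8))*(-46 - 91) = -12307/291 + (8 - 144)*(-137) = -12307/291 - 136*(-137) = -12307/291 + 18632 = 5409605/291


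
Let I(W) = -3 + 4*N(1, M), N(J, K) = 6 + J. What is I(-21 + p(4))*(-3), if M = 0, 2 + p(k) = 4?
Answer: -75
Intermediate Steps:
p(k) = 2 (p(k) = -2 + 4 = 2)
I(W) = 25 (I(W) = -3 + 4*(6 + 1) = -3 + 4*7 = -3 + 28 = 25)
I(-21 + p(4))*(-3) = 25*(-3) = -75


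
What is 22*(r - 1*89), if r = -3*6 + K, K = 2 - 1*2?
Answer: -2354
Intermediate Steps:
K = 0 (K = 2 - 2 = 0)
r = -18 (r = -3*6 + 0 = -18 + 0 = -18)
22*(r - 1*89) = 22*(-18 - 1*89) = 22*(-18 - 89) = 22*(-107) = -2354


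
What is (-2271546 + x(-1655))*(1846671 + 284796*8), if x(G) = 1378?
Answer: -9364531536552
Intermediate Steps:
(-2271546 + x(-1655))*(1846671 + 284796*8) = (-2271546 + 1378)*(1846671 + 284796*8) = -2270168*(1846671 + 2278368) = -2270168*4125039 = -9364531536552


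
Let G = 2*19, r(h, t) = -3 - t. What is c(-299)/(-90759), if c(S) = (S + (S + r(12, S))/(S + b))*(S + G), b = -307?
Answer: -5254539/6111106 ≈ -0.85983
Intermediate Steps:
G = 38
c(S) = (38 + S)*(S - 3/(-307 + S)) (c(S) = (S + (S + (-3 - S))/(S - 307))*(S + 38) = (S - 3/(-307 + S))*(38 + S) = (38 + S)*(S - 3/(-307 + S)))
c(-299)/(-90759) = ((-114 + (-299)**3 - 11669*(-299) - 269*(-299)**2)/(-307 - 299))/(-90759) = ((-114 - 26730899 + 3489031 - 269*89401)/(-606))*(-1/90759) = -(-114 - 26730899 + 3489031 - 24048869)/606*(-1/90759) = -1/606*(-47290851)*(-1/90759) = (15763617/202)*(-1/90759) = -5254539/6111106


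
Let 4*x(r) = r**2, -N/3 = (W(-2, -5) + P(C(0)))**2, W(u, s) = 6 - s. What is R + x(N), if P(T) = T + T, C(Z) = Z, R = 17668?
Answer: 202441/4 ≈ 50610.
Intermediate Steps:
P(T) = 2*T
N = -363 (N = -3*((6 - 1*(-5)) + 2*0)**2 = -3*((6 + 5) + 0)**2 = -3*(11 + 0)**2 = -3*11**2 = -3*121 = -363)
x(r) = r**2/4
R + x(N) = 17668 + (1/4)*(-363)**2 = 17668 + (1/4)*131769 = 17668 + 131769/4 = 202441/4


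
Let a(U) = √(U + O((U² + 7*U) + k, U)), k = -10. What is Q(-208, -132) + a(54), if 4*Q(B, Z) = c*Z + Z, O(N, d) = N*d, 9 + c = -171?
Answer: 5907 + 9*√2190 ≈ 6328.2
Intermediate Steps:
c = -180 (c = -9 - 171 = -180)
Q(B, Z) = -179*Z/4 (Q(B, Z) = (-180*Z + Z)/4 = (-179*Z)/4 = -179*Z/4)
a(U) = √(U + U*(-10 + U² + 7*U)) (a(U) = √(U + ((U² + 7*U) - 10)*U) = √(U + (-10 + U² + 7*U)*U) = √(U + U*(-10 + U² + 7*U)))
Q(-208, -132) + a(54) = -179/4*(-132) + √(54*(-9 + 54² + 7*54)) = 5907 + √(54*(-9 + 2916 + 378)) = 5907 + √(54*3285) = 5907 + √177390 = 5907 + 9*√2190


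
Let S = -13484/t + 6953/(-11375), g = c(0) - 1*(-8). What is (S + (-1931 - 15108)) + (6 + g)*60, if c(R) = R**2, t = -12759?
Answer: -2350954924202/145133625 ≈ -16199.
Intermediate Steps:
g = 8 (g = 0**2 - 1*(-8) = 0 + 8 = 8)
S = 64667173/145133625 (S = -13484/(-12759) + 6953/(-11375) = -13484*(-1/12759) + 6953*(-1/11375) = 13484/12759 - 6953/11375 = 64667173/145133625 ≈ 0.44557)
(S + (-1931 - 15108)) + (6 + g)*60 = (64667173/145133625 + (-1931 - 15108)) + (6 + 8)*60 = (64667173/145133625 - 17039) + 14*60 = -2472867169202/145133625 + 840 = -2350954924202/145133625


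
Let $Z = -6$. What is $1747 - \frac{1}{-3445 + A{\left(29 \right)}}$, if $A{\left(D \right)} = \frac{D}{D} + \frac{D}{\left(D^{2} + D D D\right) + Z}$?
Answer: $\frac{151764408193}{86871427} \approx 1747.0$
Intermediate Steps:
$A{\left(D \right)} = 1 + \frac{D}{-6 + D^{2} + D^{3}}$ ($A{\left(D \right)} = \frac{D}{D} + \frac{D}{\left(D^{2} + D D D\right) - 6} = 1 + \frac{D}{\left(D^{2} + D^{2} D\right) - 6} = 1 + \frac{D}{\left(D^{2} + D^{3}\right) - 6} = 1 + \frac{D}{-6 + D^{2} + D^{3}}$)
$1747 - \frac{1}{-3445 + A{\left(29 \right)}} = 1747 - \frac{1}{-3445 + \frac{-6 + 29 + 29^{2} + 29^{3}}{-6 + 29^{2} + 29^{3}}} = 1747 - \frac{1}{-3445 + \frac{-6 + 29 + 841 + 24389}{-6 + 841 + 24389}} = 1747 - \frac{1}{-3445 + \frac{1}{25224} \cdot 25253} = 1747 - \frac{1}{-3445 + \frac{25253}{25224}} = 1747 - \frac{1}{- \frac{86871427}{25224}} = 1747 - - \frac{25224}{86871427} = 1747 + \frac{25224}{86871427} = \frac{151764408193}{86871427}$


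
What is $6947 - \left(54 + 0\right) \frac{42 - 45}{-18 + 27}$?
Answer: $6965$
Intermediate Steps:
$6947 - \left(54 + 0\right) \frac{42 - 45}{-18 + 27} = 6947 - 54 \left(- \frac{3}{9}\right) = 6947 - 54 \left(\left(-3\right) \frac{1}{9}\right) = 6947 - 54 \left(- \frac{1}{3}\right) = 6947 - -18 = 6947 + 18 = 6965$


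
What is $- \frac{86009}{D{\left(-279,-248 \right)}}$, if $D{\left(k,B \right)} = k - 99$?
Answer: $\frac{12287}{54} \approx 227.54$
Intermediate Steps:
$D{\left(k,B \right)} = -99 + k$ ($D{\left(k,B \right)} = k - 99 = -99 + k$)
$- \frac{86009}{D{\left(-279,-248 \right)}} = - \frac{86009}{-99 - 279} = - \frac{86009}{-378} = \left(-86009\right) \left(- \frac{1}{378}\right) = \frac{12287}{54}$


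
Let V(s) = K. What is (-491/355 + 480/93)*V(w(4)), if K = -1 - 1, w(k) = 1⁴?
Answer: -83158/11005 ≈ -7.5564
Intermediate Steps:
w(k) = 1
K = -2
V(s) = -2
(-491/355 + 480/93)*V(w(4)) = (-491/355 + 480/93)*(-2) = (-491*1/355 + 480*(1/93))*(-2) = (-491/355 + 160/31)*(-2) = (41579/11005)*(-2) = -83158/11005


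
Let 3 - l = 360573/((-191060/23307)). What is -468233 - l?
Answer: -97865045071/191060 ≈ -5.1222e+5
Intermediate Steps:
l = 8404448091/191060 (l = 3 - 360573/((-191060/23307)) = 3 - 360573/((-191060*1/23307)) = 3 - 360573/(-191060/23307) = 3 - 360573*(-23307)/191060 = 3 - 1*(-8403874911/191060) = 3 + 8403874911/191060 = 8404448091/191060 ≈ 43989.)
-468233 - l = -468233 - 1*8404448091/191060 = -468233 - 8404448091/191060 = -97865045071/191060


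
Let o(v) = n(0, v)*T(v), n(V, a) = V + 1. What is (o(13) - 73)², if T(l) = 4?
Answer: 4761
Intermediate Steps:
n(V, a) = 1 + V
o(v) = 4 (o(v) = (1 + 0)*4 = 1*4 = 4)
(o(13) - 73)² = (4 - 73)² = (-69)² = 4761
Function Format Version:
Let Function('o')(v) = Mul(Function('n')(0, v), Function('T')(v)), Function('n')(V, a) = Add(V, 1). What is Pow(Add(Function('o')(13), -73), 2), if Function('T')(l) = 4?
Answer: 4761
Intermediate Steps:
Function('n')(V, a) = Add(1, V)
Function('o')(v) = 4 (Function('o')(v) = Mul(Add(1, 0), 4) = Mul(1, 4) = 4)
Pow(Add(Function('o')(13), -73), 2) = Pow(Add(4, -73), 2) = Pow(-69, 2) = 4761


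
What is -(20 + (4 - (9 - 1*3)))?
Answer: -18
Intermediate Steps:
-(20 + (4 - (9 - 1*3))) = -(20 + (4 - (9 - 3))) = -(20 + (4 - 1*6)) = -(20 + (4 - 6)) = -(20 - 2) = -1*18 = -18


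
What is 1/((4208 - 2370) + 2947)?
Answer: 1/4785 ≈ 0.00020899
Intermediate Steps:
1/((4208 - 2370) + 2947) = 1/(1838 + 2947) = 1/4785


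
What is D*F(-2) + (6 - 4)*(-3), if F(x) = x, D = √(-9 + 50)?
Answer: -6 - 2*√41 ≈ -18.806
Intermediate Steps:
D = √41 ≈ 6.4031
D*F(-2) + (6 - 4)*(-3) = √41*(-2) + (6 - 4)*(-3) = -2*√41 + 2*(-3) = -2*√41 - 6 = -6 - 2*√41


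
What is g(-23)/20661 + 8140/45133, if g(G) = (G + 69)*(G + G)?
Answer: 6607192/84772083 ≈ 0.077941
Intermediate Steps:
g(G) = 2*G*(69 + G) (g(G) = (69 + G)*(2*G) = 2*G*(69 + G))
g(-23)/20661 + 8140/45133 = (2*(-23)*(69 - 23))/20661 + 8140/45133 = (2*(-23)*46)*(1/20661) + 8140*(1/45133) = -2116*1/20661 + 740/4103 = -2116/20661 + 740/4103 = 6607192/84772083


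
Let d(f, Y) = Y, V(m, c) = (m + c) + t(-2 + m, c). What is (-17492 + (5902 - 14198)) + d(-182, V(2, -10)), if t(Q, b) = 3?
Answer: -25793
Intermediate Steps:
V(m, c) = 3 + c + m (V(m, c) = (m + c) + 3 = (c + m) + 3 = 3 + c + m)
(-17492 + (5902 - 14198)) + d(-182, V(2, -10)) = (-17492 + (5902 - 14198)) + (3 - 10 + 2) = (-17492 - 8296) - 5 = -25788 - 5 = -25793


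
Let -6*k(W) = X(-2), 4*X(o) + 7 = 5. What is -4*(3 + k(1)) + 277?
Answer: 794/3 ≈ 264.67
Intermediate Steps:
X(o) = -1/2 (X(o) = -7/4 + (1/4)*5 = -7/4 + 5/4 = -1/2)
k(W) = 1/12 (k(W) = -1/6*(-1/2) = 1/12)
-4*(3 + k(1)) + 277 = -4*(3 + 1/12) + 277 = -4*37/12 + 277 = -37/3 + 277 = 794/3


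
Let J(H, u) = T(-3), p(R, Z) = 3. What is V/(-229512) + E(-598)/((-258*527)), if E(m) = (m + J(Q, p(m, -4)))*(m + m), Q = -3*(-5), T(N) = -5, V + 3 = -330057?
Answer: -1675616143/433414286 ≈ -3.8661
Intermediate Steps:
V = -330060 (V = -3 - 330057 = -330060)
Q = 15
J(H, u) = -5
E(m) = 2*m*(-5 + m) (E(m) = (m - 5)*(m + m) = (-5 + m)*(2*m) = 2*m*(-5 + m))
V/(-229512) + E(-598)/((-258*527)) = -330060/(-229512) + (2*(-598)*(-5 - 598))/((-258*527)) = -330060*(-1/229512) + (2*(-598)*(-603))/(-135966) = 27505/19126 + 721188*(-1/135966) = 27505/19126 - 120198/22661 = -1675616143/433414286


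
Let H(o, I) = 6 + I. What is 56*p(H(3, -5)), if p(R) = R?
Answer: 56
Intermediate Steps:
56*p(H(3, -5)) = 56*(6 - 5) = 56*1 = 56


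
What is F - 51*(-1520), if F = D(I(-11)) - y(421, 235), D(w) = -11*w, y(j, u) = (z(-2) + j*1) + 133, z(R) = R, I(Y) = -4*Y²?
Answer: 82292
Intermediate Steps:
y(j, u) = 131 + j (y(j, u) = (-2 + j*1) + 133 = (-2 + j) + 133 = 131 + j)
F = 4772 (F = -(-44)*(-11)² - (131 + 421) = -(-44)*121 - 1*552 = -11*(-484) - 552 = 5324 - 552 = 4772)
F - 51*(-1520) = 4772 - 51*(-1520) = 4772 + 77520 = 82292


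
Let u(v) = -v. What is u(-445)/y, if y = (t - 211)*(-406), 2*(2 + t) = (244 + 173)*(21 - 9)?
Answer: -445/929334 ≈ -0.00047884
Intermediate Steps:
t = 2500 (t = -2 + ((244 + 173)*(21 - 9))/2 = -2 + (417*12)/2 = -2 + (½)*5004 = -2 + 2502 = 2500)
y = -929334 (y = (2500 - 211)*(-406) = 2289*(-406) = -929334)
u(-445)/y = -1*(-445)/(-929334) = 445*(-1/929334) = -445/929334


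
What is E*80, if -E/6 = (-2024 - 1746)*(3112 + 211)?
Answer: 6013300800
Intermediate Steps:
E = 75166260 (E = -6*(-2024 - 1746)*(3112 + 211) = -(-22620)*3323 = -6*(-12527710) = 75166260)
E*80 = 75166260*80 = 6013300800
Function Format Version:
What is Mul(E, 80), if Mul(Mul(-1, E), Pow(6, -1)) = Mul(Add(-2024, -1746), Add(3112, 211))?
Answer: 6013300800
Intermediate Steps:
E = 75166260 (E = Mul(-6, Mul(Add(-2024, -1746), Add(3112, 211))) = Mul(-6, Mul(-3770, 3323)) = Mul(-6, -12527710) = 75166260)
Mul(E, 80) = Mul(75166260, 80) = 6013300800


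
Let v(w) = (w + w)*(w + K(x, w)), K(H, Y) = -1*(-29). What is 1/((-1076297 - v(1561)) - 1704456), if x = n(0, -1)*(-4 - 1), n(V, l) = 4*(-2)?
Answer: -1/7744733 ≈ -1.2912e-7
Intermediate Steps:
n(V, l) = -8
x = 40 (x = -8*(-4 - 1) = -8*(-5) = 40)
K(H, Y) = 29
v(w) = 2*w*(29 + w) (v(w) = (w + w)*(w + 29) = (2*w)*(29 + w) = 2*w*(29 + w))
1/((-1076297 - v(1561)) - 1704456) = 1/((-1076297 - 2*1561*(29 + 1561)) - 1704456) = 1/((-1076297 - 2*1561*1590) - 1704456) = 1/((-1076297 - 1*4963980) - 1704456) = 1/((-1076297 - 4963980) - 1704456) = 1/(-6040277 - 1704456) = 1/(-7744733) = -1/7744733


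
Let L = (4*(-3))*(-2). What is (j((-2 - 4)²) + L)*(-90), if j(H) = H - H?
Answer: -2160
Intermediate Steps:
L = 24 (L = -12*(-2) = 24)
j(H) = 0
(j((-2 - 4)²) + L)*(-90) = (0 + 24)*(-90) = 24*(-90) = -2160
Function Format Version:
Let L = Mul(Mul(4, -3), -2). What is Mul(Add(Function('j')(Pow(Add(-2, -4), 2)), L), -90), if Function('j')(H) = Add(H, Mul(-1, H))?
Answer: -2160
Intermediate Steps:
L = 24 (L = Mul(-12, -2) = 24)
Function('j')(H) = 0
Mul(Add(Function('j')(Pow(Add(-2, -4), 2)), L), -90) = Mul(Add(0, 24), -90) = Mul(24, -90) = -2160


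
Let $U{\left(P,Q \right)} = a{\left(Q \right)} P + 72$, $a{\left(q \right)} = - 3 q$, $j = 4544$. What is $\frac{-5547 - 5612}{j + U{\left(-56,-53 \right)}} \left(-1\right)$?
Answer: $- \frac{11159}{4288} \approx -2.6024$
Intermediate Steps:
$U{\left(P,Q \right)} = 72 - 3 P Q$ ($U{\left(P,Q \right)} = - 3 Q P + 72 = - 3 P Q + 72 = 72 - 3 P Q$)
$\frac{-5547 - 5612}{j + U{\left(-56,-53 \right)}} \left(-1\right) = \frac{-5547 - 5612}{4544 + \left(72 - \left(-168\right) \left(-53\right)\right)} \left(-1\right) = - \frac{11159}{4544 + \left(72 - 8904\right)} \left(-1\right) = - \frac{11159}{4544 - 8832} \left(-1\right) = - \frac{11159}{-4288} \left(-1\right) = \left(-11159\right) \left(- \frac{1}{4288}\right) \left(-1\right) = \frac{11159}{4288} \left(-1\right) = - \frac{11159}{4288}$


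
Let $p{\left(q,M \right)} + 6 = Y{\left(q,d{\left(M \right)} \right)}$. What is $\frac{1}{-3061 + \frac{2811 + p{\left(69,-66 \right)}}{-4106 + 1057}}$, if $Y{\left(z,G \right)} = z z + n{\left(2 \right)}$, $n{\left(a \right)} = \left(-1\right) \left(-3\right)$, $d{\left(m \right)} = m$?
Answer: $- \frac{3049}{9340558} \approx -0.00032643$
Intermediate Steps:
$n{\left(a \right)} = 3$
$Y{\left(z,G \right)} = 3 + z^{2}$ ($Y{\left(z,G \right)} = z z + 3 = z^{2} + 3 = 3 + z^{2}$)
$p{\left(q,M \right)} = -3 + q^{2}$ ($p{\left(q,M \right)} = -6 + \left(3 + q^{2}\right) = -3 + q^{2}$)
$\frac{1}{-3061 + \frac{2811 + p{\left(69,-66 \right)}}{-4106 + 1057}} = \frac{1}{-3061 + \frac{2811 - \left(3 - 69^{2}\right)}{-4106 + 1057}} = \frac{1}{-3061 + \frac{2811 + \left(-3 + 4761\right)}{-3049}} = \frac{1}{-3061 + \left(2811 + 4758\right) \left(- \frac{1}{3049}\right)} = \frac{1}{-3061 + 7569 \left(- \frac{1}{3049}\right)} = \frac{1}{-3061 - \frac{7569}{3049}} = \frac{1}{- \frac{9340558}{3049}} = - \frac{3049}{9340558}$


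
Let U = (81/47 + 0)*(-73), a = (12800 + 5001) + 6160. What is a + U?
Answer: 1120254/47 ≈ 23835.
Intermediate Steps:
a = 23961 (a = 17801 + 6160 = 23961)
U = -5913/47 (U = (81*(1/47) + 0)*(-73) = (81/47 + 0)*(-73) = (81/47)*(-73) = -5913/47 ≈ -125.81)
a + U = 23961 - 5913/47 = 1120254/47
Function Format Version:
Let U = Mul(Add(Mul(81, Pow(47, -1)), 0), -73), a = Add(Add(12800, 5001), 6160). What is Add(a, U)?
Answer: Rational(1120254, 47) ≈ 23835.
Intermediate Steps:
a = 23961 (a = Add(17801, 6160) = 23961)
U = Rational(-5913, 47) (U = Mul(Add(Mul(81, Rational(1, 47)), 0), -73) = Mul(Add(Rational(81, 47), 0), -73) = Mul(Rational(81, 47), -73) = Rational(-5913, 47) ≈ -125.81)
Add(a, U) = Add(23961, Rational(-5913, 47)) = Rational(1120254, 47)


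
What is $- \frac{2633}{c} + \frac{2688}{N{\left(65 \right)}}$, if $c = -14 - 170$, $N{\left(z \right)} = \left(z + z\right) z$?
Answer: $\frac{11371721}{777400} \approx 14.628$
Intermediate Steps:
$N{\left(z \right)} = 2 z^{2}$ ($N{\left(z \right)} = 2 z z = 2 z^{2}$)
$c = -184$ ($c = -14 - 170 = -184$)
$- \frac{2633}{c} + \frac{2688}{N{\left(65 \right)}} = - \frac{2633}{-184} + \frac{2688}{2 \cdot 65^{2}} = \left(-2633\right) \left(- \frac{1}{184}\right) + \frac{2688}{2 \cdot 4225} = \frac{2633}{184} + \frac{2688}{8450} = \frac{2633}{184} + 2688 \cdot \frac{1}{8450} = \frac{2633}{184} + \frac{1344}{4225} = \frac{11371721}{777400}$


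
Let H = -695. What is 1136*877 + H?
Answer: 995577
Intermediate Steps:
1136*877 + H = 1136*877 - 695 = 996272 - 695 = 995577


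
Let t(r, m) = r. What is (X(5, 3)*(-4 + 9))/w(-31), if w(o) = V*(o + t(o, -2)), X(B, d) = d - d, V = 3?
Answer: 0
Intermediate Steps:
X(B, d) = 0
w(o) = 6*o (w(o) = 3*(o + o) = 3*(2*o) = 6*o)
(X(5, 3)*(-4 + 9))/w(-31) = (0*(-4 + 9))/((6*(-31))) = (0*5)/(-186) = 0*(-1/186) = 0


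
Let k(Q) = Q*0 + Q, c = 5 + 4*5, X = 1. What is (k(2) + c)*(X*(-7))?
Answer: -189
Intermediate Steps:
c = 25 (c = 5 + 20 = 25)
k(Q) = Q (k(Q) = 0 + Q = Q)
(k(2) + c)*(X*(-7)) = (2 + 25)*(1*(-7)) = 27*(-7) = -189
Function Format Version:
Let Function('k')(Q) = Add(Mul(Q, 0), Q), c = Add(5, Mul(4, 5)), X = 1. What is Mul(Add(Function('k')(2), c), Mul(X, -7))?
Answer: -189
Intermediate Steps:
c = 25 (c = Add(5, 20) = 25)
Function('k')(Q) = Q (Function('k')(Q) = Add(0, Q) = Q)
Mul(Add(Function('k')(2), c), Mul(X, -7)) = Mul(Add(2, 25), Mul(1, -7)) = Mul(27, -7) = -189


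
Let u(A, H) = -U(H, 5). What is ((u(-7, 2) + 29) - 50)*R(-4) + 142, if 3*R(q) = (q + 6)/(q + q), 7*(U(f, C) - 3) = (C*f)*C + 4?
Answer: 2025/14 ≈ 144.64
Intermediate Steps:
U(f, C) = 25/7 + f*C**2/7 (U(f, C) = 3 + ((C*f)*C + 4)/7 = 3 + (f*C**2 + 4)/7 = 3 + (4 + f*C**2)/7 = 3 + (4/7 + f*C**2/7) = 25/7 + f*C**2/7)
R(q) = (6 + q)/(6*q) (R(q) = ((q + 6)/(q + q))/3 = ((6 + q)/((2*q)))/3 = ((6 + q)*(1/(2*q)))/3 = ((6 + q)/(2*q))/3 = (6 + q)/(6*q))
u(A, H) = -25/7 - 25*H/7 (u(A, H) = -(25/7 + (1/7)*H*5**2) = -(25/7 + (1/7)*H*25) = -(25/7 + 25*H/7) = -25/7 - 25*H/7)
((u(-7, 2) + 29) - 50)*R(-4) + 142 = (((-25/7 - 25/7*2) + 29) - 50)*((1/6)*(6 - 4)/(-4)) + 142 = (((-25/7 - 50/7) + 29) - 50)*((1/6)*(-1/4)*2) + 142 = ((-75/7 + 29) - 50)*(-1/12) + 142 = (128/7 - 50)*(-1/12) + 142 = -222/7*(-1/12) + 142 = 37/14 + 142 = 2025/14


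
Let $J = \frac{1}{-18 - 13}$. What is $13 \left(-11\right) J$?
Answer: $\frac{143}{31} \approx 4.6129$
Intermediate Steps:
$J = - \frac{1}{31}$ ($J = \frac{1}{-31} = - \frac{1}{31} \approx -0.032258$)
$13 \left(-11\right) J = 13 \left(-11\right) \left(- \frac{1}{31}\right) = \left(-143\right) \left(- \frac{1}{31}\right) = \frac{143}{31}$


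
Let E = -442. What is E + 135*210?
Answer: 27908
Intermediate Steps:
E + 135*210 = -442 + 135*210 = -442 + 28350 = 27908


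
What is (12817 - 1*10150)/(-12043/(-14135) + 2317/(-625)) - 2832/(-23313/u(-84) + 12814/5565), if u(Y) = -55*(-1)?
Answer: -24146371210236891/26037557897872 ≈ -927.37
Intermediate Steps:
u(Y) = 55
(12817 - 1*10150)/(-12043/(-14135) + 2317/(-625)) - 2832/(-23313/u(-84) + 12814/5565) = (12817 - 1*10150)/(-12043/(-14135) + 2317/(-625)) - 2832/(-23313/55 + 12814/5565) = (12817 - 10150)/(-12043*(-1/14135) + 2317*(-1/625)) - 2832/(-23313*1/55 + 12814*(1/5565)) = 2667/(12043/14135 - 2317/625) - 2832/(-23313/55 + 12814/5565) = 2667/(-5044784/1766875) - 2832/(-5161283/12243) = 2667*(-1766875/5044784) - 2832*(-12243/5161283) = -4712255625/5044784 + 34672176/5161283 = -24146371210236891/26037557897872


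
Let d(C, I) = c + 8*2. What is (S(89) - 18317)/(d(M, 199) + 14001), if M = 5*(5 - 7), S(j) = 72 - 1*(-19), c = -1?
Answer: -9113/7008 ≈ -1.3004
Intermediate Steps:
S(j) = 91 (S(j) = 72 + 19 = 91)
M = -10 (M = 5*(-2) = -10)
d(C, I) = 15 (d(C, I) = -1 + 8*2 = -1 + 16 = 15)
(S(89) - 18317)/(d(M, 199) + 14001) = (91 - 18317)/(15 + 14001) = -18226/14016 = -18226*1/14016 = -9113/7008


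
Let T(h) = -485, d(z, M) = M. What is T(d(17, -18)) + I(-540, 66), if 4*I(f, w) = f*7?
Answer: -1430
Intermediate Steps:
I(f, w) = 7*f/4 (I(f, w) = (f*7)/4 = (7*f)/4 = 7*f/4)
T(d(17, -18)) + I(-540, 66) = -485 + (7/4)*(-540) = -485 - 945 = -1430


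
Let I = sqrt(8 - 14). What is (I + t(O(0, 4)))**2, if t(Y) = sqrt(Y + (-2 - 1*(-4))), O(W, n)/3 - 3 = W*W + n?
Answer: 17 + 2*I*sqrt(138) ≈ 17.0 + 23.495*I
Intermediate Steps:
I = I*sqrt(6) (I = sqrt(-6) = I*sqrt(6) ≈ 2.4495*I)
O(W, n) = 9 + 3*n + 3*W**2 (O(W, n) = 9 + 3*(W*W + n) = 9 + 3*(W**2 + n) = 9 + 3*(n + W**2) = 9 + (3*n + 3*W**2) = 9 + 3*n + 3*W**2)
t(Y) = sqrt(2 + Y) (t(Y) = sqrt(Y + (-2 + 4)) = sqrt(Y + 2) = sqrt(2 + Y))
(I + t(O(0, 4)))**2 = (I*sqrt(6) + sqrt(2 + (9 + 3*4 + 3*0**2)))**2 = (I*sqrt(6) + sqrt(2 + (9 + 12 + 3*0)))**2 = (I*sqrt(6) + sqrt(2 + (9 + 12 + 0)))**2 = (I*sqrt(6) + sqrt(2 + 21))**2 = (I*sqrt(6) + sqrt(23))**2 = (sqrt(23) + I*sqrt(6))**2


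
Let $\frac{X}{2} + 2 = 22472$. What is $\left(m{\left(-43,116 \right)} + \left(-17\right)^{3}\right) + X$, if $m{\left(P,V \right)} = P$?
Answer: $39984$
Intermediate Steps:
$X = 44940$ ($X = -4 + 2 \cdot 22472 = -4 + 44944 = 44940$)
$\left(m{\left(-43,116 \right)} + \left(-17\right)^{3}\right) + X = \left(-43 + \left(-17\right)^{3}\right) + 44940 = \left(-43 - 4913\right) + 44940 = -4956 + 44940 = 39984$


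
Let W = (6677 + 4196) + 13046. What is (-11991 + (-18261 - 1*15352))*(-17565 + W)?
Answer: -289767816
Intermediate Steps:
W = 23919 (W = 10873 + 13046 = 23919)
(-11991 + (-18261 - 1*15352))*(-17565 + W) = (-11991 + (-18261 - 1*15352))*(-17565 + 23919) = (-11991 + (-18261 - 15352))*6354 = (-11991 - 33613)*6354 = -45604*6354 = -289767816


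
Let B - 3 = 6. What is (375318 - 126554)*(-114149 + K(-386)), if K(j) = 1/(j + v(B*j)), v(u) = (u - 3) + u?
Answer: -208342639639496/7337 ≈ -2.8396e+10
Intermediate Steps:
B = 9 (B = 3 + 6 = 9)
v(u) = -3 + 2*u (v(u) = (-3 + u) + u = -3 + 2*u)
K(j) = 1/(-3 + 19*j) (K(j) = 1/(j + (-3 + 2*(9*j))) = 1/(j + (-3 + 18*j)) = 1/(-3 + 19*j))
(375318 - 126554)*(-114149 + K(-386)) = (375318 - 126554)*(-114149 + 1/(-3 + 19*(-386))) = 248764*(-114149 + 1/(-3 - 7334)) = 248764*(-114149 + 1/(-7337)) = 248764*(-114149 - 1/7337) = 248764*(-837511214/7337) = -208342639639496/7337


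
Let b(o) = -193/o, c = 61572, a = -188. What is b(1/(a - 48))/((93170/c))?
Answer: 200320104/6655 ≈ 30101.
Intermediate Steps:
b(1/(a - 48))/((93170/c)) = (-193/(1/(-188 - 48)))/((93170/61572)) = (-193/(1/(-236)))/((93170*(1/61572))) = (-193/(-1/236))/(6655/4398) = -193*(-236)*(4398/6655) = 45548*(4398/6655) = 200320104/6655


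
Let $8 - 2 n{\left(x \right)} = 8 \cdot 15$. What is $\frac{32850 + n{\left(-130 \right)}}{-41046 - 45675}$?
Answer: $- \frac{32794}{86721} \approx -0.37816$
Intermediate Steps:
$n{\left(x \right)} = -56$ ($n{\left(x \right)} = 4 - \frac{8 \cdot 15}{2} = 4 - 60 = -56$)
$\frac{32850 + n{\left(-130 \right)}}{-41046 - 45675} = \frac{32850 - 56}{-41046 - 45675} = \frac{32794}{-86721} = 32794 \left(- \frac{1}{86721}\right) = - \frac{32794}{86721}$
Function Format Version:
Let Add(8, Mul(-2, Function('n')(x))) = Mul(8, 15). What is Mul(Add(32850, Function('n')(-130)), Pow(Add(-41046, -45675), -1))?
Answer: Rational(-32794, 86721) ≈ -0.37816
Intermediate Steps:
Function('n')(x) = -56 (Function('n')(x) = Add(4, Mul(Rational(-1, 2), Mul(8, 15))) = Add(4, Mul(Rational(-1, 2), 120)) = Add(4, -60) = -56)
Mul(Add(32850, Function('n')(-130)), Pow(Add(-41046, -45675), -1)) = Mul(Add(32850, -56), Pow(Add(-41046, -45675), -1)) = Mul(32794, Pow(-86721, -1)) = Mul(32794, Rational(-1, 86721)) = Rational(-32794, 86721)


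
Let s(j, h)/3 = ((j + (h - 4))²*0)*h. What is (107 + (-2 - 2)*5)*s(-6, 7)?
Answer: 0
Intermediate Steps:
s(j, h) = 0 (s(j, h) = 3*(((j + (h - 4))²*0)*h) = 3*(((j + (-4 + h))²*0)*h) = 3*(((-4 + h + j)²*0)*h) = 3*(0*h) = 3*0 = 0)
(107 + (-2 - 2)*5)*s(-6, 7) = (107 + (-2 - 2)*5)*0 = (107 - 4*5)*0 = (107 - 20)*0 = 87*0 = 0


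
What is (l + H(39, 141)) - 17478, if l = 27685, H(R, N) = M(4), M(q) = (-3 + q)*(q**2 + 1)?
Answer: 10224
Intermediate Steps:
M(q) = (1 + q**2)*(-3 + q) (M(q) = (-3 + q)*(1 + q**2) = (1 + q**2)*(-3 + q))
H(R, N) = 17 (H(R, N) = -3 + 4 + 4**3 - 3*4**2 = -3 + 4 + 64 - 3*16 = -3 + 4 + 64 - 48 = 17)
(l + H(39, 141)) - 17478 = (27685 + 17) - 17478 = 27702 - 17478 = 10224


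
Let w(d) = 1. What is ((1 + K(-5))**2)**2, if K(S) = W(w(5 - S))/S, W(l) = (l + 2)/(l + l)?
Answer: 2401/10000 ≈ 0.24010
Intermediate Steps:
W(l) = (2 + l)/(2*l) (W(l) = (2 + l)/((2*l)) = (2 + l)*(1/(2*l)) = (2 + l)/(2*l))
K(S) = 3/(2*S) (K(S) = ((1/2)*(2 + 1)/1)/S = ((1/2)*1*3)/S = 3/(2*S))
((1 + K(-5))**2)**2 = ((1 + (3/2)/(-5))**2)**2 = ((1 + (3/2)*(-1/5))**2)**2 = ((1 - 3/10)**2)**2 = ((7/10)**2)**2 = (49/100)**2 = 2401/10000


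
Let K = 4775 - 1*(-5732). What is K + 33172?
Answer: 43679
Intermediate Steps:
K = 10507 (K = 4775 + 5732 = 10507)
K + 33172 = 10507 + 33172 = 43679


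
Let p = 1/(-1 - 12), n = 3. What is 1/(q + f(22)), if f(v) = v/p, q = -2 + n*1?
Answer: -1/285 ≈ -0.0035088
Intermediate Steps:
p = -1/13 (p = 1/(-13) = -1/13 ≈ -0.076923)
q = 1 (q = -2 + 3*1 = -2 + 3 = 1)
f(v) = -13*v (f(v) = v/(-1/13) = v*(-13) = -13*v)
1/(q + f(22)) = 1/(1 - 13*22) = 1/(1 - 286) = 1/(-285) = -1/285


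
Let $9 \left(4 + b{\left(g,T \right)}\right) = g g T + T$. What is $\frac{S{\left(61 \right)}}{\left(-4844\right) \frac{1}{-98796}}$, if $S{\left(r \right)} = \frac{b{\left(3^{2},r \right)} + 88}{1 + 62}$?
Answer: $\frac{47405614}{228879} \approx 207.12$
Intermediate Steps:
$b{\left(g,T \right)} = -4 + \frac{T}{9} + \frac{T g^{2}}{9}$ ($b{\left(g,T \right)} = -4 + \frac{g g T + T}{9} = -4 + \frac{g^{2} T + T}{9} = -4 + \frac{T g^{2} + T}{9} = -4 + \frac{T + T g^{2}}{9} = -4 + \left(\frac{T}{9} + \frac{T g^{2}}{9}\right) = -4 + \frac{T}{9} + \frac{T g^{2}}{9}$)
$S{\left(r \right)} = \frac{4}{3} + \frac{82 r}{567}$ ($S{\left(r \right)} = \frac{\left(-4 + \frac{r}{9} + \frac{r \left(3^{2}\right)^{2}}{9}\right) + 88}{1 + 62} = \frac{\left(-4 + \frac{r}{9} + \frac{r 9^{2}}{9}\right) + 88}{63} = \left(\left(-4 + \frac{r}{9} + \frac{1}{9} r 81\right) + 88\right) \frac{1}{63} = \left(\left(-4 + \frac{r}{9} + 9 r\right) + 88\right) \frac{1}{63} = \left(\left(-4 + \frac{82 r}{9}\right) + 88\right) \frac{1}{63} = \left(84 + \frac{82 r}{9}\right) \frac{1}{63} = \frac{4}{3} + \frac{82 r}{567}$)
$\frac{S{\left(61 \right)}}{\left(-4844\right) \frac{1}{-98796}} = \frac{\frac{4}{3} + \frac{82}{567} \cdot 61}{\left(-4844\right) \frac{1}{-98796}} = \frac{\frac{4}{3} + \frac{5002}{567}}{\left(-4844\right) \left(- \frac{1}{98796}\right)} = \frac{5758}{567 \cdot \frac{1211}{24699}} = \frac{5758}{567} \cdot \frac{24699}{1211} = \frac{47405614}{228879}$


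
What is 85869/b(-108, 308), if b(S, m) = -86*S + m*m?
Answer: 1827/2216 ≈ 0.82446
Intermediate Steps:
b(S, m) = m² - 86*S (b(S, m) = -86*S + m² = m² - 86*S)
85869/b(-108, 308) = 85869/(308² - 86*(-108)) = 85869/(94864 + 9288) = 85869/104152 = 85869*(1/104152) = 1827/2216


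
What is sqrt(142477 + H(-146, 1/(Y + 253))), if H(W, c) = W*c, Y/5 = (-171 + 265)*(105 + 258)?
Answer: sqrt(84887693649935)/24409 ≈ 377.46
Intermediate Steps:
Y = 170610 (Y = 5*((-171 + 265)*(105 + 258)) = 5*(94*363) = 5*34122 = 170610)
sqrt(142477 + H(-146, 1/(Y + 253))) = sqrt(142477 - 146/(170610 + 253)) = sqrt(142477 - 146/170863) = sqrt(24344047505/170863) = sqrt(84887693649935)/24409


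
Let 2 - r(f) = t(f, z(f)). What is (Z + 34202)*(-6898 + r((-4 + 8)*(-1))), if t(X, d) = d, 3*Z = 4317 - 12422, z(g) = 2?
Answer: -651867898/3 ≈ -2.1729e+8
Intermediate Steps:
Z = -8105/3 (Z = (4317 - 12422)/3 = (⅓)*(-8105) = -8105/3 ≈ -2701.7)
r(f) = 0 (r(f) = 2 - 1*2 = 2 - 2 = 0)
(Z + 34202)*(-6898 + r((-4 + 8)*(-1))) = (-8105/3 + 34202)*(-6898 + 0) = (94501/3)*(-6898) = -651867898/3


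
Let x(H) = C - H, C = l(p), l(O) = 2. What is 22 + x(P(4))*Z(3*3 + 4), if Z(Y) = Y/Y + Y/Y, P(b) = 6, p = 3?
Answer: 14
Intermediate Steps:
C = 2
x(H) = 2 - H
Z(Y) = 2 (Z(Y) = 1 + 1 = 2)
22 + x(P(4))*Z(3*3 + 4) = 22 + (2 - 1*6)*2 = 22 + (2 - 6)*2 = 22 - 4*2 = 22 - 8 = 14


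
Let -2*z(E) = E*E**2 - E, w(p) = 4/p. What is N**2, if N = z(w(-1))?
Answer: 900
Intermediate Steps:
z(E) = E/2 - E**3/2 (z(E) = -(E*E**2 - E)/2 = -(E**3 - E)/2 = E/2 - E**3/2)
N = 30 (N = (4/(-1))*(1 - (4/(-1))**2)/2 = (4*(-1))*(1 - (4*(-1))**2)/2 = (1/2)*(-4)*(1 - 1*(-4)**2) = (1/2)*(-4)*(1 - 1*16) = (1/2)*(-4)*(1 - 16) = (1/2)*(-4)*(-15) = 30)
N**2 = 30**2 = 900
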